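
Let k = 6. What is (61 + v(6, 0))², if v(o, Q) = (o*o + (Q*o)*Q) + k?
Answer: 10609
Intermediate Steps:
v(o, Q) = 6 + o² + o*Q² (v(o, Q) = (o*o + (Q*o)*Q) + 6 = (o² + o*Q²) + 6 = 6 + o² + o*Q²)
(61 + v(6, 0))² = (61 + (6 + 6² + 6*0²))² = (61 + (6 + 36 + 6*0))² = (61 + (6 + 36 + 0))² = (61 + 42)² = 103² = 10609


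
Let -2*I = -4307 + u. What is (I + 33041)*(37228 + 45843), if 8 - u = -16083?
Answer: 2255294579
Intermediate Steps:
u = 16091 (u = 8 - 1*(-16083) = 8 + 16083 = 16091)
I = -5892 (I = -(-4307 + 16091)/2 = -1/2*11784 = -5892)
(I + 33041)*(37228 + 45843) = (-5892 + 33041)*(37228 + 45843) = 27149*83071 = 2255294579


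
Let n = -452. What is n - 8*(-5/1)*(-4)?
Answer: -612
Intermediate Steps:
n - 8*(-5/1)*(-4) = -452 - 8*(-5/1)*(-4) = -452 - 8*(-5*1)*(-4) = -452 - 8*(-5)*(-4) = -452 - (-40)*(-4) = -452 - 1*160 = -452 - 160 = -612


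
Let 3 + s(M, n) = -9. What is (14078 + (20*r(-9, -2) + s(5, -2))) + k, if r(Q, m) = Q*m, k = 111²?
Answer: 26747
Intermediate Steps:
s(M, n) = -12 (s(M, n) = -3 - 9 = -12)
k = 12321
(14078 + (20*r(-9, -2) + s(5, -2))) + k = (14078 + (20*(-9*(-2)) - 12)) + 12321 = (14078 + (20*18 - 12)) + 12321 = (14078 + (360 - 12)) + 12321 = (14078 + 348) + 12321 = 14426 + 12321 = 26747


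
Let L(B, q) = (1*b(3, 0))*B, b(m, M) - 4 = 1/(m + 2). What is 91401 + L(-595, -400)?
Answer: 88902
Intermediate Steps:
b(m, M) = 4 + 1/(2 + m) (b(m, M) = 4 + 1/(m + 2) = 4 + 1/(2 + m))
L(B, q) = 21*B/5 (L(B, q) = (1*((9 + 4*3)/(2 + 3)))*B = (1*((9 + 12)/5))*B = (1*((⅕)*21))*B = (1*(21/5))*B = 21*B/5)
91401 + L(-595, -400) = 91401 + (21/5)*(-595) = 91401 - 2499 = 88902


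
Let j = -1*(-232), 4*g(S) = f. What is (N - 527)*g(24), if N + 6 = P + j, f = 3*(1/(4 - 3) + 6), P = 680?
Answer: 7959/4 ≈ 1989.8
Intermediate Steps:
f = 21 (f = 3*(1/1 + 6) = 3*(1 + 6) = 3*7 = 21)
g(S) = 21/4 (g(S) = (1/4)*21 = 21/4)
j = 232
N = 906 (N = -6 + (680 + 232) = -6 + 912 = 906)
(N - 527)*g(24) = (906 - 527)*(21/4) = 379*(21/4) = 7959/4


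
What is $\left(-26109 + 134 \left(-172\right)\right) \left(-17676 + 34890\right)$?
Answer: $-846188598$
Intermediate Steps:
$\left(-26109 + 134 \left(-172\right)\right) \left(-17676 + 34890\right) = \left(-26109 - 23048\right) 17214 = \left(-49157\right) 17214 = -846188598$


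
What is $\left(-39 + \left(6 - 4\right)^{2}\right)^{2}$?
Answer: $1225$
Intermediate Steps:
$\left(-39 + \left(6 - 4\right)^{2}\right)^{2} = \left(-39 + 2^{2}\right)^{2} = \left(-39 + 4\right)^{2} = \left(-35\right)^{2} = 1225$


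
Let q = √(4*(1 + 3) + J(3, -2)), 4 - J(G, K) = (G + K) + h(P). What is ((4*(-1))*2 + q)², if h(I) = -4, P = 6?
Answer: (8 - √23)² ≈ 10.267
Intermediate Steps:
J(G, K) = 8 - G - K (J(G, K) = 4 - ((G + K) - 4) = 4 - (-4 + G + K) = 4 + (4 - G - K) = 8 - G - K)
q = √23 (q = √(4*(1 + 3) + (8 - 1*3 - 1*(-2))) = √(4*4 + (8 - 3 + 2)) = √(16 + 7) = √23 ≈ 4.7958)
((4*(-1))*2 + q)² = ((4*(-1))*2 + √23)² = (-4*2 + √23)² = (-8 + √23)²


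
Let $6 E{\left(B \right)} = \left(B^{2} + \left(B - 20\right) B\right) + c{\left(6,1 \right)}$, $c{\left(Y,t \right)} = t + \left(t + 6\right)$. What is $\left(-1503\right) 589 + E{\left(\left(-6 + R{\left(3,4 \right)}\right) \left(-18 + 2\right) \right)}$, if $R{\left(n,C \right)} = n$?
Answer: $- \frac{2653973}{3} \approx -8.8466 \cdot 10^{5}$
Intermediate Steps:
$c{\left(Y,t \right)} = 6 + 2 t$ ($c{\left(Y,t \right)} = t + \left(6 + t\right) = 6 + 2 t$)
$E{\left(B \right)} = \frac{4}{3} + \frac{B^{2}}{6} + \frac{B \left(-20 + B\right)}{6}$ ($E{\left(B \right)} = \frac{\left(B^{2} + \left(B - 20\right) B\right) + \left(6 + 2 \cdot 1\right)}{6} = \frac{\left(B^{2} + \left(B - 20\right) B\right) + \left(6 + 2\right)}{6} = \frac{\left(B^{2} + \left(-20 + B\right) B\right) + 8}{6} = \frac{\left(B^{2} + B \left(-20 + B\right)\right) + 8}{6} = \frac{8 + B^{2} + B \left(-20 + B\right)}{6} = \frac{4}{3} + \frac{B^{2}}{6} + \frac{B \left(-20 + B\right)}{6}$)
$\left(-1503\right) 589 + E{\left(\left(-6 + R{\left(3,4 \right)}\right) \left(-18 + 2\right) \right)} = \left(-1503\right) 589 + \left(\frac{4}{3} - \frac{10 \left(-6 + 3\right) \left(-18 + 2\right)}{3} + \frac{\left(\left(-6 + 3\right) \left(-18 + 2\right)\right)^{2}}{3}\right) = -885267 + \left(\frac{4}{3} - \frac{10 \left(\left(-3\right) \left(-16\right)\right)}{3} + \frac{\left(\left(-3\right) \left(-16\right)\right)^{2}}{3}\right) = -885267 + \left(\frac{4}{3} - 160 + \frac{48^{2}}{3}\right) = -885267 + \left(\frac{4}{3} - 160 + \frac{1}{3} \cdot 2304\right) = -885267 + \left(\frac{4}{3} - 160 + 768\right) = -885267 + \frac{1828}{3} = - \frac{2653973}{3}$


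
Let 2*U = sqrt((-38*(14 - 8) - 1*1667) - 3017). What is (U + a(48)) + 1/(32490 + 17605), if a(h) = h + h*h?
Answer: 117823441/50095 + 2*I*sqrt(307) ≈ 2352.0 + 35.043*I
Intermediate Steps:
a(h) = h + h**2
U = 2*I*sqrt(307) (U = sqrt((-38*(14 - 8) - 1*1667) - 3017)/2 = sqrt((-38*6 - 1667) - 3017)/2 = sqrt((-228 - 1667) - 3017)/2 = sqrt(-1895 - 3017)/2 = sqrt(-4912)/2 = (4*I*sqrt(307))/2 = 2*I*sqrt(307) ≈ 35.043*I)
(U + a(48)) + 1/(32490 + 17605) = (2*I*sqrt(307) + 48*(1 + 48)) + 1/(32490 + 17605) = (2*I*sqrt(307) + 48*49) + 1/50095 = (2*I*sqrt(307) + 2352) + 1/50095 = (2352 + 2*I*sqrt(307)) + 1/50095 = 117823441/50095 + 2*I*sqrt(307)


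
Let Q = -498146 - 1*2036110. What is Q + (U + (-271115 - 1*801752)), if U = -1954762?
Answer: -5561885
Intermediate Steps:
Q = -2534256 (Q = -498146 - 2036110 = -2534256)
Q + (U + (-271115 - 1*801752)) = -2534256 + (-1954762 + (-271115 - 1*801752)) = -2534256 + (-1954762 + (-271115 - 801752)) = -2534256 + (-1954762 - 1072867) = -2534256 - 3027629 = -5561885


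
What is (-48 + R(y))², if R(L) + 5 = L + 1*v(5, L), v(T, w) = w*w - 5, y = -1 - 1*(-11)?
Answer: 2704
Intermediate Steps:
y = 10 (y = -1 + 11 = 10)
v(T, w) = -5 + w² (v(T, w) = w² - 5 = -5 + w²)
R(L) = -10 + L + L² (R(L) = -5 + (L + 1*(-5 + L²)) = -5 + (L + (-5 + L²)) = -5 + (-5 + L + L²) = -10 + L + L²)
(-48 + R(y))² = (-48 + (-10 + 10 + 10²))² = (-48 + (-10 + 10 + 100))² = (-48 + 100)² = 52² = 2704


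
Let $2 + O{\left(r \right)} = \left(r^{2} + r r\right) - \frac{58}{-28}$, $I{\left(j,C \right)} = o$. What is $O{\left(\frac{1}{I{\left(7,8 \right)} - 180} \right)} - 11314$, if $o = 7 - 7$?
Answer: $- \frac{1282999493}{113400} \approx -11314.0$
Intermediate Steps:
$o = 0$
$I{\left(j,C \right)} = 0$
$O{\left(r \right)} = \frac{1}{14} + 2 r^{2}$ ($O{\left(r \right)} = -2 - \left(- \frac{29}{14} - r^{2} - r r\right) = -2 + \left(\left(r^{2} + r^{2}\right) - - \frac{29}{14}\right) = -2 + \left(2 r^{2} + \frac{29}{14}\right) = -2 + \left(\frac{29}{14} + 2 r^{2}\right) = \frac{1}{14} + 2 r^{2}$)
$O{\left(\frac{1}{I{\left(7,8 \right)} - 180} \right)} - 11314 = \left(\frac{1}{14} + 2 \left(\frac{1}{0 - 180}\right)^{2}\right) - 11314 = \left(\frac{1}{14} + 2 \left(\frac{1}{-180}\right)^{2}\right) - 11314 = \left(\frac{1}{14} + 2 \left(- \frac{1}{180}\right)^{2}\right) - 11314 = \left(\frac{1}{14} + 2 \cdot \frac{1}{32400}\right) - 11314 = \left(\frac{1}{14} + \frac{1}{16200}\right) - 11314 = \frac{8107}{113400} - 11314 = - \frac{1282999493}{113400}$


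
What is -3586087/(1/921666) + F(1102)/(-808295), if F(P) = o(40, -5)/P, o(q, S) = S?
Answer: -588810940395927901355/178148218 ≈ -3.3052e+12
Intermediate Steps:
F(P) = -5/P
-3586087/(1/921666) + F(1102)/(-808295) = -3586087/(1/921666) - 5/1102/(-808295) = -3586087/1/921666 - 5*1/1102*(-1/808295) = -3586087*921666 - 5/1102*(-1/808295) = -3305174460942 + 1/178148218 = -588810940395927901355/178148218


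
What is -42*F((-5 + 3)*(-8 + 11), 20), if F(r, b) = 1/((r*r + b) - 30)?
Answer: -21/13 ≈ -1.6154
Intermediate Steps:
F(r, b) = 1/(-30 + b + r²) (F(r, b) = 1/((r² + b) - 30) = 1/((b + r²) - 30) = 1/(-30 + b + r²))
-42*F((-5 + 3)*(-8 + 11), 20) = -42/(-30 + 20 + ((-5 + 3)*(-8 + 11))²) = -42/(-30 + 20 + (-2*3)²) = -42/(-30 + 20 + (-6)²) = -42/(-30 + 20 + 36) = -42/26 = -42*1/26 = -21/13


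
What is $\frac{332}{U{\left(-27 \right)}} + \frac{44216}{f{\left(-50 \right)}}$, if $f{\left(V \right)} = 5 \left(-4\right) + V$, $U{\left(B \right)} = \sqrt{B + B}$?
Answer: $- \frac{22108}{35} - \frac{166 i \sqrt{6}}{9} \approx -631.66 - 45.18 i$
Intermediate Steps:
$U{\left(B \right)} = \sqrt{2} \sqrt{B}$ ($U{\left(B \right)} = \sqrt{2 B} = \sqrt{2} \sqrt{B}$)
$f{\left(V \right)} = -20 + V$
$\frac{332}{U{\left(-27 \right)}} + \frac{44216}{f{\left(-50 \right)}} = \frac{332}{\sqrt{2} \sqrt{-27}} + \frac{44216}{-20 - 50} = \frac{332}{\sqrt{2} \cdot 3 i \sqrt{3}} + \frac{44216}{-70} = \frac{332}{3 i \sqrt{6}} + 44216 \left(- \frac{1}{70}\right) = 332 \left(- \frac{i \sqrt{6}}{18}\right) - \frac{22108}{35} = - \frac{166 i \sqrt{6}}{9} - \frac{22108}{35} = - \frac{22108}{35} - \frac{166 i \sqrt{6}}{9}$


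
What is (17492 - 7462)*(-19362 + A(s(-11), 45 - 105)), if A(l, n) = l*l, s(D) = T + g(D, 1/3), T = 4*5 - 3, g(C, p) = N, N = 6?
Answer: -188894990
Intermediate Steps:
g(C, p) = 6
T = 17 (T = 20 - 3 = 17)
s(D) = 23 (s(D) = 17 + 6 = 23)
A(l, n) = l²
(17492 - 7462)*(-19362 + A(s(-11), 45 - 105)) = (17492 - 7462)*(-19362 + 23²) = 10030*(-19362 + 529) = 10030*(-18833) = -188894990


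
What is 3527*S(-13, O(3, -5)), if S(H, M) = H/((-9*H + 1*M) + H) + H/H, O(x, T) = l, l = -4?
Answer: 306849/100 ≈ 3068.5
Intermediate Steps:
O(x, T) = -4
S(H, M) = 1 + H/(M - 8*H) (S(H, M) = H/((-9*H + M) + H) + 1 = H/((M - 9*H) + H) + 1 = H/(M - 8*H) + 1 = 1 + H/(M - 8*H))
3527*S(-13, O(3, -5)) = 3527*((-1*(-4) + 7*(-13))/(-1*(-4) + 8*(-13))) = 3527*((4 - 91)/(4 - 104)) = 3527*(-87/(-100)) = 3527*(-1/100*(-87)) = 3527*(87/100) = 306849/100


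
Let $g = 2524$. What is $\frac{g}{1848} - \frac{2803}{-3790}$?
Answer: $\frac{921619}{437745} \approx 2.1054$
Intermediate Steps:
$\frac{g}{1848} - \frac{2803}{-3790} = \frac{2524}{1848} - \frac{2803}{-3790} = 2524 \cdot \frac{1}{1848} - - \frac{2803}{3790} = \frac{631}{462} + \frac{2803}{3790} = \frac{921619}{437745}$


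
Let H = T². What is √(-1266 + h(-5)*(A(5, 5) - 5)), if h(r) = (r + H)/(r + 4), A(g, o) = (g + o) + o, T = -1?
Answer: I*√1226 ≈ 35.014*I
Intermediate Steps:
H = 1 (H = (-1)² = 1)
A(g, o) = g + 2*o
h(r) = (1 + r)/(4 + r) (h(r) = (r + 1)/(r + 4) = (1 + r)/(4 + r))
√(-1266 + h(-5)*(A(5, 5) - 5)) = √(-1266 + ((1 - 5)/(4 - 5))*((5 + 2*5) - 5)) = √(-1266 + (-4/(-1))*((5 + 10) - 5)) = √(-1266 + (-1*(-4))*(15 - 5)) = √(-1266 + 4*10) = √(-1266 + 40) = √(-1226) = I*√1226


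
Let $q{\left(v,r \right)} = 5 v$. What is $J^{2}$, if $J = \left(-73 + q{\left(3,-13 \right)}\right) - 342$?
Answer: $160000$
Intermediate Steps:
$J = -400$ ($J = \left(-73 + 5 \cdot 3\right) - 342 = \left(-73 + 15\right) - 342 = -58 - 342 = -400$)
$J^{2} = \left(-400\right)^{2} = 160000$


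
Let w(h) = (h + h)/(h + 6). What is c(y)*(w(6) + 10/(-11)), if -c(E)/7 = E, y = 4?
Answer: -28/11 ≈ -2.5455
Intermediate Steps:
c(E) = -7*E
w(h) = 2*h/(6 + h) (w(h) = (2*h)/(6 + h) = 2*h/(6 + h))
c(y)*(w(6) + 10/(-11)) = (-7*4)*(2*6/(6 + 6) + 10/(-11)) = -28*(2*6/12 + 10*(-1/11)) = -28*(2*6*(1/12) - 10/11) = -28*(1 - 10/11) = -28*1/11 = -28/11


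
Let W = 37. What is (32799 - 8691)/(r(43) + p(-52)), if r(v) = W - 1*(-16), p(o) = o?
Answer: 24108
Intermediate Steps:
r(v) = 53 (r(v) = 37 - 1*(-16) = 37 + 16 = 53)
(32799 - 8691)/(r(43) + p(-52)) = (32799 - 8691)/(53 - 52) = 24108/1 = 24108*1 = 24108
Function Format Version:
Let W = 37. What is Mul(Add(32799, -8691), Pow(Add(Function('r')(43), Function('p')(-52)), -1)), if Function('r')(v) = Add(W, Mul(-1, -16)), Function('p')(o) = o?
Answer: 24108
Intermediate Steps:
Function('r')(v) = 53 (Function('r')(v) = Add(37, Mul(-1, -16)) = Add(37, 16) = 53)
Mul(Add(32799, -8691), Pow(Add(Function('r')(43), Function('p')(-52)), -1)) = Mul(Add(32799, -8691), Pow(Add(53, -52), -1)) = Mul(24108, Pow(1, -1)) = Mul(24108, 1) = 24108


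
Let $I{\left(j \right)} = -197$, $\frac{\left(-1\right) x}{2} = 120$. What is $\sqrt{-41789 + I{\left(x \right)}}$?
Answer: $i \sqrt{41986} \approx 204.9 i$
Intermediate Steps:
$x = -240$ ($x = \left(-2\right) 120 = -240$)
$\sqrt{-41789 + I{\left(x \right)}} = \sqrt{-41789 - 197} = \sqrt{-41986} = i \sqrt{41986}$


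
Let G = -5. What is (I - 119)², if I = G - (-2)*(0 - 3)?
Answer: 16900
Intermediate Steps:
I = -11 (I = -5 - (-2)*(0 - 3) = -5 - (-2)*(-3) = -5 - 1*6 = -5 - 6 = -11)
(I - 119)² = (-11 - 119)² = (-130)² = 16900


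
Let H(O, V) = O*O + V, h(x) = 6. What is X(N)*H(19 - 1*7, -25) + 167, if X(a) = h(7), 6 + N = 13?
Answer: 881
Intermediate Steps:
H(O, V) = V + O² (H(O, V) = O² + V = V + O²)
N = 7 (N = -6 + 13 = 7)
X(a) = 6
X(N)*H(19 - 1*7, -25) + 167 = 6*(-25 + (19 - 1*7)²) + 167 = 6*(-25 + (19 - 7)²) + 167 = 6*(-25 + 12²) + 167 = 6*(-25 + 144) + 167 = 6*119 + 167 = 714 + 167 = 881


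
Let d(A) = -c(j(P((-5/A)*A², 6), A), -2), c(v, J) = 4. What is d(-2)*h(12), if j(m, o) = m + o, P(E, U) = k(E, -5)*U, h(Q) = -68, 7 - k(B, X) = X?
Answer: 272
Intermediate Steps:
k(B, X) = 7 - X
P(E, U) = 12*U (P(E, U) = (7 - 1*(-5))*U = (7 + 5)*U = 12*U)
d(A) = -4 (d(A) = -1*4 = -4)
d(-2)*h(12) = -4*(-68) = 272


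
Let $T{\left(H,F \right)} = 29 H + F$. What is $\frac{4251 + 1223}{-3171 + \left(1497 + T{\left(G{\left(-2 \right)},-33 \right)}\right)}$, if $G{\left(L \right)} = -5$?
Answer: $- \frac{2737}{926} \approx -2.9557$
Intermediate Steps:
$T{\left(H,F \right)} = F + 29 H$
$\frac{4251 + 1223}{-3171 + \left(1497 + T{\left(G{\left(-2 \right)},-33 \right)}\right)} = \frac{4251 + 1223}{-3171 + \left(1497 + \left(-33 + 29 \left(-5\right)\right)\right)} = \frac{5474}{-3171 + \left(1497 - 178\right)} = \frac{5474}{-3171 + 1319} = \frac{5474}{-1852} = 5474 \left(- \frac{1}{1852}\right) = - \frac{2737}{926}$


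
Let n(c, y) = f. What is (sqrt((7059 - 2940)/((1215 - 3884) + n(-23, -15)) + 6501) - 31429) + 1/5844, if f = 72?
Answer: -183671075/5844 + 3*sqrt(99398426)/371 ≈ -31348.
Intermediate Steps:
n(c, y) = 72
(sqrt((7059 - 2940)/((1215 - 3884) + n(-23, -15)) + 6501) - 31429) + 1/5844 = (sqrt((7059 - 2940)/((1215 - 3884) + 72) + 6501) - 31429) + 1/5844 = (sqrt(4119/(-2669 + 72) + 6501) - 31429) + 1/5844 = (sqrt(4119/(-2597) + 6501) - 31429) + 1/5844 = (sqrt(4119*(-1/2597) + 6501) - 31429) + 1/5844 = (sqrt(-4119/2597 + 6501) - 31429) + 1/5844 = (sqrt(16878978/2597) - 31429) + 1/5844 = (3*sqrt(99398426)/371 - 31429) + 1/5844 = (-31429 + 3*sqrt(99398426)/371) + 1/5844 = -183671075/5844 + 3*sqrt(99398426)/371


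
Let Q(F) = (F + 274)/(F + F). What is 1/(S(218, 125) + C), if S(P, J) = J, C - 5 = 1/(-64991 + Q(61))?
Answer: 7928567/1030713588 ≈ 0.0076923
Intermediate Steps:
Q(F) = (274 + F)/(2*F) (Q(F) = (274 + F)/((2*F)) = (274 + F)*(1/(2*F)) = (274 + F)/(2*F))
C = 39642713/7928567 (C = 5 + 1/(-64991 + (½)*(274 + 61)/61) = 5 + 1/(-64991 + (½)*(1/61)*335) = 5 + 1/(-64991 + 335/122) = 5 + 1/(-7928567/122) = 5 - 122/7928567 = 39642713/7928567 ≈ 5.0000)
1/(S(218, 125) + C) = 1/(125 + 39642713/7928567) = 1/(1030713588/7928567) = 7928567/1030713588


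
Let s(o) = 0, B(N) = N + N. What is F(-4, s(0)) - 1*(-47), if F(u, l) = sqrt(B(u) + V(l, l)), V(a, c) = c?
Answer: 47 + 2*I*sqrt(2) ≈ 47.0 + 2.8284*I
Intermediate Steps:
B(N) = 2*N
F(u, l) = sqrt(l + 2*u) (F(u, l) = sqrt(2*u + l) = sqrt(l + 2*u))
F(-4, s(0)) - 1*(-47) = sqrt(0 + 2*(-4)) - 1*(-47) = sqrt(0 - 8) + 47 = sqrt(-8) + 47 = 2*I*sqrt(2) + 47 = 47 + 2*I*sqrt(2)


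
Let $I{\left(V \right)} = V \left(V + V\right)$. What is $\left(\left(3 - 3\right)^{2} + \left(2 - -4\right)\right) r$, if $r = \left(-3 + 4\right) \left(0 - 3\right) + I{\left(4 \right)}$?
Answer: $174$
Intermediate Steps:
$I{\left(V \right)} = 2 V^{2}$ ($I{\left(V \right)} = V 2 V = 2 V^{2}$)
$r = 29$ ($r = \left(-3 + 4\right) \left(0 - 3\right) + 2 \cdot 4^{2} = 1 \left(-3\right) + 2 \cdot 16 = -3 + 32 = 29$)
$\left(\left(3 - 3\right)^{2} + \left(2 - -4\right)\right) r = \left(\left(3 - 3\right)^{2} + \left(2 - -4\right)\right) 29 = \left(0^{2} + \left(2 + 4\right)\right) 29 = \left(0 + 6\right) 29 = 6 \cdot 29 = 174$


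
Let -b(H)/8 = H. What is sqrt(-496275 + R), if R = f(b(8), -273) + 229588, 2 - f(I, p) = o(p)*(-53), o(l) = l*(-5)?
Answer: 2*I*sqrt(48585) ≈ 440.84*I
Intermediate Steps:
o(l) = -5*l
b(H) = -8*H
f(I, p) = 2 - 265*p (f(I, p) = 2 - (-5*p)*(-53) = 2 - 265*p)
R = 301935 (R = (2 - 265*(-273)) + 229588 = (2 + 72345) + 229588 = 72347 + 229588 = 301935)
sqrt(-496275 + R) = sqrt(-496275 + 301935) = sqrt(-194340) = 2*I*sqrt(48585)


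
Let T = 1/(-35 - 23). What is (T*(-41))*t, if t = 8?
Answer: 164/29 ≈ 5.6552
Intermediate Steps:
T = -1/58 (T = 1/(-58) = -1/58 ≈ -0.017241)
(T*(-41))*t = -1/58*(-41)*8 = (41/58)*8 = 164/29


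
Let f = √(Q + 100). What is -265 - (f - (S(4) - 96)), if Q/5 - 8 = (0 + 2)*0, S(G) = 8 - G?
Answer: -357 - 2*√35 ≈ -368.83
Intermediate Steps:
Q = 40 (Q = 40 + 5*((0 + 2)*0) = 40 + 5*(2*0) = 40 + 5*0 = 40 + 0 = 40)
f = 2*√35 (f = √(40 + 100) = √140 = 2*√35 ≈ 11.832)
-265 - (f - (S(4) - 96)) = -265 - (2*√35 - ((8 - 1*4) - 96)) = -265 - (2*√35 - ((8 - 4) - 96)) = -265 - (2*√35 - (4 - 96)) = -265 - (2*√35 - 1*(-92)) = -265 - (2*√35 + 92) = -265 - (92 + 2*√35) = -265 + (-92 - 2*√35) = -357 - 2*√35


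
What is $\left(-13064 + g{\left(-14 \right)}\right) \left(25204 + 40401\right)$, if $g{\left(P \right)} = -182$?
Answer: $-869003830$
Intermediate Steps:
$\left(-13064 + g{\left(-14 \right)}\right) \left(25204 + 40401\right) = \left(-13064 - 182\right) \left(25204 + 40401\right) = \left(-13246\right) 65605 = -869003830$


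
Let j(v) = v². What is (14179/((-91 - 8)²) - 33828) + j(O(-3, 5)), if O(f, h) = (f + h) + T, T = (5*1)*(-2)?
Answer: -30082435/891 ≈ -33763.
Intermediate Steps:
T = -10 (T = 5*(-2) = -10)
O(f, h) = -10 + f + h (O(f, h) = (f + h) - 10 = -10 + f + h)
(14179/((-91 - 8)²) - 33828) + j(O(-3, 5)) = (14179/((-91 - 8)²) - 33828) + (-10 - 3 + 5)² = (14179/((-99)²) - 33828) + (-8)² = (14179/9801 - 33828) + 64 = (14179*(1/9801) - 33828) + 64 = (1289/891 - 33828) + 64 = -30139459/891 + 64 = -30082435/891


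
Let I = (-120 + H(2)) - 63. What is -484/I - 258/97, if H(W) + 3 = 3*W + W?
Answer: 512/8633 ≈ 0.059307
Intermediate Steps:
H(W) = -3 + 4*W (H(W) = -3 + (3*W + W) = -3 + 4*W)
I = -178 (I = (-120 + (-3 + 4*2)) - 63 = (-120 + (-3 + 8)) - 63 = (-120 + 5) - 63 = -115 - 63 = -178)
-484/I - 258/97 = -484/(-178) - 258/97 = -484*(-1/178) - 258*1/97 = 242/89 - 258/97 = 512/8633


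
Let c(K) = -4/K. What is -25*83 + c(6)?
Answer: -6227/3 ≈ -2075.7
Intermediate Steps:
-25*83 + c(6) = -25*83 - 4/6 = -2075 - 4*⅙ = -2075 - ⅔ = -6227/3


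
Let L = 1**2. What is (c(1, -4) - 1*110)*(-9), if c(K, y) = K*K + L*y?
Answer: 1017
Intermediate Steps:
L = 1
c(K, y) = y + K**2 (c(K, y) = K*K + 1*y = K**2 + y = y + K**2)
(c(1, -4) - 1*110)*(-9) = ((-4 + 1**2) - 1*110)*(-9) = ((-4 + 1) - 110)*(-9) = (-3 - 110)*(-9) = -113*(-9) = 1017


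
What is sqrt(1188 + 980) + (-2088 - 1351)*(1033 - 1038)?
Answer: 17195 + 2*sqrt(542) ≈ 17242.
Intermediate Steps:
sqrt(1188 + 980) + (-2088 - 1351)*(1033 - 1038) = sqrt(2168) - 3439*(-5) = 2*sqrt(542) + 17195 = 17195 + 2*sqrt(542)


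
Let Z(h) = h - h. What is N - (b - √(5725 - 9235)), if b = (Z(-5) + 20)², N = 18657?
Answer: 18257 + 3*I*√390 ≈ 18257.0 + 59.245*I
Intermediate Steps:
Z(h) = 0
b = 400 (b = (0 + 20)² = 20² = 400)
N - (b - √(5725 - 9235)) = 18657 - (400 - √(5725 - 9235)) = 18657 - (400 - √(-3510)) = 18657 - (400 - 3*I*√390) = 18657 + (-400 + 3*I*√390) = 18257 + 3*I*√390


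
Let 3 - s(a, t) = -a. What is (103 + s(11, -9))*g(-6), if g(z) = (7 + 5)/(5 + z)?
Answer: -1404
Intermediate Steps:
s(a, t) = 3 + a (s(a, t) = 3 - (-1)*a = 3 + a)
g(z) = 12/(5 + z)
(103 + s(11, -9))*g(-6) = (103 + (3 + 11))*(12/(5 - 6)) = (103 + 14)*(12/(-1)) = 117*(12*(-1)) = 117*(-12) = -1404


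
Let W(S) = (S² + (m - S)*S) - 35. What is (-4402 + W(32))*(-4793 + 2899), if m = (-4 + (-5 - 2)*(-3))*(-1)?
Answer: 9434014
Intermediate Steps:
m = -17 (m = (-4 - 7*(-3))*(-1) = (-4 + 21)*(-1) = 17*(-1) = -17)
W(S) = -35 + S² + S*(-17 - S) (W(S) = (S² + (-17 - S)*S) - 35 = (S² + S*(-17 - S)) - 35 = -35 + S² + S*(-17 - S))
(-4402 + W(32))*(-4793 + 2899) = (-4402 + (-35 - 17*32))*(-4793 + 2899) = (-4402 + (-35 - 544))*(-1894) = (-4402 - 579)*(-1894) = -4981*(-1894) = 9434014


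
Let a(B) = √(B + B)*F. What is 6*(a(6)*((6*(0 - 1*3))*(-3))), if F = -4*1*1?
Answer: -2592*√3 ≈ -4489.5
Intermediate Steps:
F = -4 (F = -4*1 = -4)
a(B) = -4*√2*√B (a(B) = √(B + B)*(-4) = √(2*B)*(-4) = (√2*√B)*(-4) = -4*√2*√B)
6*(a(6)*((6*(0 - 1*3))*(-3))) = 6*((-4*√2*√6)*((6*(0 - 1*3))*(-3))) = 6*((-8*√3)*((6*(0 - 3))*(-3))) = 6*((-8*√3)*((6*(-3))*(-3))) = 6*((-8*√3)*(-18*(-3))) = 6*(-8*√3*54) = 6*(-432*√3) = -2592*√3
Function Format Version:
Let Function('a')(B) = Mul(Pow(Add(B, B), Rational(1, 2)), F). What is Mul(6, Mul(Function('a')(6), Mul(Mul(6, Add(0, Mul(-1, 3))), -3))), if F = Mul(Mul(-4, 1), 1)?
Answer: Mul(-2592, Pow(3, Rational(1, 2))) ≈ -4489.5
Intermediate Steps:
F = -4 (F = Mul(-4, 1) = -4)
Function('a')(B) = Mul(-4, Pow(2, Rational(1, 2)), Pow(B, Rational(1, 2))) (Function('a')(B) = Mul(Pow(Add(B, B), Rational(1, 2)), -4) = Mul(Pow(Mul(2, B), Rational(1, 2)), -4) = Mul(Mul(Pow(2, Rational(1, 2)), Pow(B, Rational(1, 2))), -4) = Mul(-4, Pow(2, Rational(1, 2)), Pow(B, Rational(1, 2))))
Mul(6, Mul(Function('a')(6), Mul(Mul(6, Add(0, Mul(-1, 3))), -3))) = Mul(6, Mul(Mul(-4, Pow(2, Rational(1, 2)), Pow(6, Rational(1, 2))), Mul(Mul(6, Add(0, Mul(-1, 3))), -3))) = Mul(6, Mul(Mul(-8, Pow(3, Rational(1, 2))), Mul(Mul(6, Add(0, -3)), -3))) = Mul(6, Mul(Mul(-8, Pow(3, Rational(1, 2))), Mul(Mul(6, -3), -3))) = Mul(6, Mul(Mul(-8, Pow(3, Rational(1, 2))), Mul(-18, -3))) = Mul(6, Mul(Mul(-8, Pow(3, Rational(1, 2))), 54)) = Mul(6, Mul(-432, Pow(3, Rational(1, 2)))) = Mul(-2592, Pow(3, Rational(1, 2)))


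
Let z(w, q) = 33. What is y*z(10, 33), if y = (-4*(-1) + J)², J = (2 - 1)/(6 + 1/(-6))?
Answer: 703428/1225 ≈ 574.23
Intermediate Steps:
J = 6/35 (J = 1/(6 - ⅙) = 1/(35/6) = 1*(6/35) = 6/35 ≈ 0.17143)
y = 21316/1225 (y = (-4*(-1) + 6/35)² = (4 + 6/35)² = (146/35)² = 21316/1225 ≈ 17.401)
y*z(10, 33) = (21316/1225)*33 = 703428/1225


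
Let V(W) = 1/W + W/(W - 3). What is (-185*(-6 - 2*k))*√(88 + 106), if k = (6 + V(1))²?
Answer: 33485*√194/2 ≈ 2.3320e+5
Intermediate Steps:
V(W) = 1/W + W/(-3 + W)
k = 169/4 (k = (6 + (-3 + 1 + 1²)/(1*(-3 + 1)))² = (6 + 1*(-3 + 1 + 1)/(-2))² = (6 + 1*(-½)*(-1))² = (6 + ½)² = (13/2)² = 169/4 ≈ 42.250)
(-185*(-6 - 2*k))*√(88 + 106) = (-185*(-6 - 2*169/4))*√(88 + 106) = (-185*(-6 - 169/2))*√194 = (-185*(-181/2))*√194 = 33485*√194/2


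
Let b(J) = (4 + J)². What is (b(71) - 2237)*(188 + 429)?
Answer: 2090396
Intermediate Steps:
(b(71) - 2237)*(188 + 429) = ((4 + 71)² - 2237)*(188 + 429) = (75² - 2237)*617 = (5625 - 2237)*617 = 3388*617 = 2090396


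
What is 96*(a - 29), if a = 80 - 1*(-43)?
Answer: 9024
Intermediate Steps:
a = 123 (a = 80 + 43 = 123)
96*(a - 29) = 96*(123 - 29) = 96*94 = 9024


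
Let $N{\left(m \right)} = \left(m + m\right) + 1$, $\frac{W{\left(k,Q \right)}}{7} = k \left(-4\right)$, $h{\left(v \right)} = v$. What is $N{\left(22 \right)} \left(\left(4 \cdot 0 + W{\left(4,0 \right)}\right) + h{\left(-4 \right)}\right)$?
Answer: $-5220$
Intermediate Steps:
$W{\left(k,Q \right)} = - 28 k$ ($W{\left(k,Q \right)} = 7 k \left(-4\right) = 7 \left(- 4 k\right) = - 28 k$)
$N{\left(m \right)} = 1 + 2 m$ ($N{\left(m \right)} = 2 m + 1 = 1 + 2 m$)
$N{\left(22 \right)} \left(\left(4 \cdot 0 + W{\left(4,0 \right)}\right) + h{\left(-4 \right)}\right) = \left(1 + 2 \cdot 22\right) \left(\left(4 \cdot 0 - 112\right) - 4\right) = \left(1 + 44\right) \left(\left(0 - 112\right) - 4\right) = 45 \left(-112 - 4\right) = 45 \left(-116\right) = -5220$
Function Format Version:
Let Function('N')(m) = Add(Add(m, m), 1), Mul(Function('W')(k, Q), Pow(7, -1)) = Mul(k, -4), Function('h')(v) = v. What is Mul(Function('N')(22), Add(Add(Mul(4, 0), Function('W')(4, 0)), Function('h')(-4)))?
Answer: -5220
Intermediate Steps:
Function('W')(k, Q) = Mul(-28, k) (Function('W')(k, Q) = Mul(7, Mul(k, -4)) = Mul(7, Mul(-4, k)) = Mul(-28, k))
Function('N')(m) = Add(1, Mul(2, m)) (Function('N')(m) = Add(Mul(2, m), 1) = Add(1, Mul(2, m)))
Mul(Function('N')(22), Add(Add(Mul(4, 0), Function('W')(4, 0)), Function('h')(-4))) = Mul(Add(1, Mul(2, 22)), Add(Add(Mul(4, 0), Mul(-28, 4)), -4)) = Mul(Add(1, 44), Add(Add(0, -112), -4)) = Mul(45, Add(-112, -4)) = Mul(45, -116) = -5220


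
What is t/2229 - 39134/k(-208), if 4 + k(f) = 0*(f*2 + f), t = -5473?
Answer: 43603897/4458 ≈ 9781.0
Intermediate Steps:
k(f) = -4 (k(f) = -4 + 0*(f*2 + f) = -4 + 0*(2*f + f) = -4 + 0*(3*f) = -4 + 0 = -4)
t/2229 - 39134/k(-208) = -5473/2229 - 39134/(-4) = -5473*1/2229 - 39134*(-¼) = -5473/2229 + 19567/2 = 43603897/4458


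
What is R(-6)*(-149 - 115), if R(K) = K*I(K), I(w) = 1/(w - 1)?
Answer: -1584/7 ≈ -226.29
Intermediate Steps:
I(w) = 1/(-1 + w)
R(K) = K/(-1 + K)
R(-6)*(-149 - 115) = (-6/(-1 - 6))*(-149 - 115) = -6/(-7)*(-264) = -6*(-1/7)*(-264) = (6/7)*(-264) = -1584/7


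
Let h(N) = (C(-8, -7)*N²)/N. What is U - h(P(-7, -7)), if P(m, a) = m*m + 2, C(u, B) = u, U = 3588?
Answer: 3996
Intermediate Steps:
P(m, a) = 2 + m² (P(m, a) = m² + 2 = 2 + m²)
h(N) = -8*N (h(N) = (-8*N²)/N = -8*N)
U - h(P(-7, -7)) = 3588 - (-8)*(2 + (-7)²) = 3588 - (-8)*(2 + 49) = 3588 - (-8)*51 = 3588 - 1*(-408) = 3588 + 408 = 3996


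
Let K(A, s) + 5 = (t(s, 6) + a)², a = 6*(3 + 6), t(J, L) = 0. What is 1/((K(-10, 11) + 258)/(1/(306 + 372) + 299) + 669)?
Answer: 202723/137770269 ≈ 0.0014715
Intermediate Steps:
a = 54 (a = 6*9 = 54)
K(A, s) = 2911 (K(A, s) = -5 + (0 + 54)² = -5 + 54² = -5 + 2916 = 2911)
1/((K(-10, 11) + 258)/(1/(306 + 372) + 299) + 669) = 1/((2911 + 258)/(1/(306 + 372) + 299) + 669) = 1/(3169/(1/678 + 299) + 669) = 1/(3169/(202723/678) + 669) = 1/(3169*(678/202723) + 669) = 1/(2148582/202723 + 669) = 1/(137770269/202723) = 202723/137770269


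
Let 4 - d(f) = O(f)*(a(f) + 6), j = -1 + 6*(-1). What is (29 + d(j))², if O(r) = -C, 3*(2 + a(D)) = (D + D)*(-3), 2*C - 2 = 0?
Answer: 2601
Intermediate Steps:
C = 1 (C = 1 + (½)*0 = 1 + 0 = 1)
a(D) = -2 - 2*D (a(D) = -2 + ((D + D)*(-3))/3 = -2 + ((2*D)*(-3))/3 = -2 + (-6*D)/3 = -2 - 2*D)
O(r) = -1 (O(r) = -1*1 = -1)
j = -7 (j = -1 - 6 = -7)
d(f) = 8 - 2*f (d(f) = 4 - (-1)*((-2 - 2*f) + 6) = 4 - (-1)*(4 - 2*f) = 4 - (-4 + 2*f) = 4 + (4 - 2*f) = 8 - 2*f)
(29 + d(j))² = (29 + (8 - 2*(-7)))² = (29 + (8 + 14))² = (29 + 22)² = 51² = 2601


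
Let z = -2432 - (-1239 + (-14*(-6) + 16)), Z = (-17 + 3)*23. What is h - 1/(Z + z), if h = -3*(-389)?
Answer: 1884706/1615 ≈ 1167.0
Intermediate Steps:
h = 1167
Z = -322 (Z = -14*23 = -322)
z = -1293 (z = -2432 - (-1239 + (84 + 16)) = -2432 - (-1239 + 100) = -2432 - 1*(-1139) = -2432 + 1139 = -1293)
h - 1/(Z + z) = 1167 - 1/(-322 - 1293) = 1167 - 1/(-1615) = 1167 - 1*(-1/1615) = 1167 + 1/1615 = 1884706/1615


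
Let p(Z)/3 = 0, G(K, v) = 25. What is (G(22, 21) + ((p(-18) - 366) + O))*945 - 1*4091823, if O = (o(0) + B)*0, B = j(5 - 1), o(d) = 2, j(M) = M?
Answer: -4414068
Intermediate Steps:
B = 4 (B = 5 - 1 = 4)
p(Z) = 0 (p(Z) = 3*0 = 0)
O = 0 (O = (2 + 4)*0 = 6*0 = 0)
(G(22, 21) + ((p(-18) - 366) + O))*945 - 1*4091823 = (25 + ((0 - 366) + 0))*945 - 1*4091823 = (25 + (-366 + 0))*945 - 4091823 = (25 - 366)*945 - 4091823 = -341*945 - 4091823 = -322245 - 4091823 = -4414068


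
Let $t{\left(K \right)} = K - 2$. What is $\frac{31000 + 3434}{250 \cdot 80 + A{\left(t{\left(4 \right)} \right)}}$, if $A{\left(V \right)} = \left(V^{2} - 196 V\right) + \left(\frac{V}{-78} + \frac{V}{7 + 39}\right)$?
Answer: $\frac{15443649}{8795990} \approx 1.7558$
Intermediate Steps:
$t{\left(K \right)} = -2 + K$
$A{\left(V \right)} = V^{2} - \frac{175804 V}{897}$ ($A{\left(V \right)} = \left(V^{2} - 196 V\right) + \left(V \left(- \frac{1}{78}\right) + \frac{V}{46}\right) = \left(V^{2} - 196 V\right) - \left(\frac{V}{78} - V \frac{1}{46}\right) = \left(V^{2} - 196 V\right) + \left(- \frac{V}{78} + \frac{V}{46}\right) = \left(V^{2} - 196 V\right) + \frac{8 V}{897} = V^{2} - \frac{175804 V}{897}$)
$\frac{31000 + 3434}{250 \cdot 80 + A{\left(t{\left(4 \right)} \right)}} = \frac{31000 + 3434}{250 \cdot 80 + \frac{\left(-2 + 4\right) \left(-175804 + 897 \left(-2 + 4\right)\right)}{897}} = \frac{34434}{20000 + \frac{1}{897} \cdot 2 \left(-175804 + 897 \cdot 2\right)} = \frac{34434}{20000 + \frac{1}{897} \cdot 2 \left(-175804 + 1794\right)} = \frac{34434}{20000 + \frac{1}{897} \cdot 2 \left(-174010\right)} = \frac{34434}{20000 - \frac{348020}{897}} = \frac{34434}{\frac{17591980}{897}} = 34434 \cdot \frac{897}{17591980} = \frac{15443649}{8795990}$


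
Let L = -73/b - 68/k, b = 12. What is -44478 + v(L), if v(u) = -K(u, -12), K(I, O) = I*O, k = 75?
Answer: -1114047/25 ≈ -44562.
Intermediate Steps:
L = -699/100 (L = -73/12 - 68/75 = -699/100 ≈ -6.9900)
v(u) = 12*u (v(u) = -u*(-12) = -(-12)*u = 12*u)
-44478 + v(L) = -44478 + 12*(-699/100) = -44478 - 2097/25 = -1114047/25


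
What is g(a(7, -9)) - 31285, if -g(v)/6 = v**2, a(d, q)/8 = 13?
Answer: -96181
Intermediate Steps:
a(d, q) = 104 (a(d, q) = 8*13 = 104)
g(v) = -6*v**2
g(a(7, -9)) - 31285 = -6*104**2 - 31285 = -6*10816 - 31285 = -64896 - 31285 = -96181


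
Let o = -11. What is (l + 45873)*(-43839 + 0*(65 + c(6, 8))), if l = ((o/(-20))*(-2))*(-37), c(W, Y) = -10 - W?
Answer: -20128106943/10 ≈ -2.0128e+9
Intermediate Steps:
l = 407/10 (l = (-11/(-20)*(-2))*(-37) = (-11*(-1/20)*(-2))*(-37) = ((11/20)*(-2))*(-37) = -11/10*(-37) = 407/10 ≈ 40.700)
(l + 45873)*(-43839 + 0*(65 + c(6, 8))) = (407/10 + 45873)*(-43839 + 0*(65 + (-10 - 1*6))) = 459137*(-43839 + 0*(65 + (-10 - 6)))/10 = 459137*(-43839 + 0*(65 - 16))/10 = 459137*(-43839 + 0*49)/10 = 459137*(-43839 + 0)/10 = (459137/10)*(-43839) = -20128106943/10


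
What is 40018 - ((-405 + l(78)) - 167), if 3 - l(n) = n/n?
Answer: 40588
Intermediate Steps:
l(n) = 2 (l(n) = 3 - n/n = 3 - 1*1 = 3 - 1 = 2)
40018 - ((-405 + l(78)) - 167) = 40018 - ((-405 + 2) - 167) = 40018 - (-403 - 167) = 40018 - 1*(-570) = 40018 + 570 = 40588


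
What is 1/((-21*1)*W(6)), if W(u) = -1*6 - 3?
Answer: 1/189 ≈ 0.0052910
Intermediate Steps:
W(u) = -9 (W(u) = -6 - 3 = -9)
1/((-21*1)*W(6)) = 1/(-21*1*(-9)) = 1/(-21*(-9)) = 1/189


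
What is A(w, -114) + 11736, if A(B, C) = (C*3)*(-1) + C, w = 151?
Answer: 11964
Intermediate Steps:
A(B, C) = -2*C (A(B, C) = (3*C)*(-1) + C = -3*C + C = -2*C)
A(w, -114) + 11736 = -2*(-114) + 11736 = 228 + 11736 = 11964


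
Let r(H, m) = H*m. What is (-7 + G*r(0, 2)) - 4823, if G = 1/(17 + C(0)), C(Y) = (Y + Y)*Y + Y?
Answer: -4830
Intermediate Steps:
C(Y) = Y + 2*Y**2 (C(Y) = (2*Y)*Y + Y = 2*Y**2 + Y = Y + 2*Y**2)
G = 1/17 (G = 1/(17 + 0*(1 + 2*0)) = 1/(17 + 0*(1 + 0)) = 1/(17 + 0*1) = 1/(17 + 0) = 1/17 ≈ 0.058824)
(-7 + G*r(0, 2)) - 4823 = (-7 + (0*2)/17) - 4823 = (-7 + (1/17)*0) - 4823 = (-7 + 0) - 4823 = -7 - 4823 = -4830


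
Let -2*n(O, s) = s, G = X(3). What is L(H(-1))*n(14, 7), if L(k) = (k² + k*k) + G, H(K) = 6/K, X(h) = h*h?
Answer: -567/2 ≈ -283.50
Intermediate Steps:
X(h) = h²
G = 9 (G = 3² = 9)
n(O, s) = -s/2
L(k) = 9 + 2*k² (L(k) = (k² + k*k) + 9 = (k² + k²) + 9 = 2*k² + 9 = 9 + 2*k²)
L(H(-1))*n(14, 7) = (9 + 2*(6/(-1))²)*(-½*7) = (9 + 2*(6*(-1))²)*(-7/2) = (9 + 2*(-6)²)*(-7/2) = (9 + 2*36)*(-7/2) = (9 + 72)*(-7/2) = 81*(-7/2) = -567/2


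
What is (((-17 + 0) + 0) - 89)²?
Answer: 11236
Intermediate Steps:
(((-17 + 0) + 0) - 89)² = ((-17 + 0) - 89)² = (-17 - 89)² = (-106)² = 11236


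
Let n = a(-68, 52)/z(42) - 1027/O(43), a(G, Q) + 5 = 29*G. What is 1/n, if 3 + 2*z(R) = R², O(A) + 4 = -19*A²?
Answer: -20624245/45705081 ≈ -0.45125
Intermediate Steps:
O(A) = -4 - 19*A²
a(G, Q) = -5 + 29*G
z(R) = -3/2 + R²/2
n = -45705081/20624245 (n = (-5 + 29*(-68))/(-3/2 + (½)*42²) - 1027/(-4 - 19*43²) = (-5 - 1972)/(-3/2 + (½)*1764) - 1027/(-4 - 19*1849) = -1977/(-3/2 + 882) - 1027/(-4 - 35131) = -1977/1761/2 - 1027/(-35135) = -1977*2/1761 - 1027*(-1/35135) = -1318/587 + 1027/35135 = -45705081/20624245 ≈ -2.2161)
1/n = 1/(-45705081/20624245) = -20624245/45705081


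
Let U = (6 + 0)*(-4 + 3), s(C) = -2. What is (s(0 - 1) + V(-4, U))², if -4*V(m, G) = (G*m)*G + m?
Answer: 1225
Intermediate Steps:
U = -6 (U = 6*(-1) = -6)
V(m, G) = -m/4 - m*G²/4 (V(m, G) = -((G*m)*G + m)/4 = -(m*G² + m)/4 = -(m + m*G²)/4 = -m/4 - m*G²/4)
(s(0 - 1) + V(-4, U))² = (-2 - ¼*(-4)*(1 + (-6)²))² = (-2 - ¼*(-4)*(1 + 36))² = (-2 - ¼*(-4)*37)² = (-2 + 37)² = 35² = 1225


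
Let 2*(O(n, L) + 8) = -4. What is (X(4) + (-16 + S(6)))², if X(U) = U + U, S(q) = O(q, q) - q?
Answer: 576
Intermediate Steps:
O(n, L) = -10 (O(n, L) = -8 + (½)*(-4) = -8 - 2 = -10)
S(q) = -10 - q
X(U) = 2*U
(X(4) + (-16 + S(6)))² = (2*4 + (-16 + (-10 - 1*6)))² = (8 + (-16 + (-10 - 6)))² = (8 + (-16 - 16))² = (8 - 32)² = (-24)² = 576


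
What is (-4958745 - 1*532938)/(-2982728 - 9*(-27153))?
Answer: 5491683/2738351 ≈ 2.0055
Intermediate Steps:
(-4958745 - 1*532938)/(-2982728 - 9*(-27153)) = (-4958745 - 532938)/(-2982728 + 244377) = -5491683/(-2738351) = -5491683*(-1/2738351) = 5491683/2738351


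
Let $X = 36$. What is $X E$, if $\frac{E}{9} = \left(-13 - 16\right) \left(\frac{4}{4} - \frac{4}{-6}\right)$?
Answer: $-15660$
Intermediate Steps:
$E = -435$ ($E = 9 \left(-13 - 16\right) \left(\frac{4}{4} - \frac{4}{-6}\right) = 9 \left(- 29 \left(4 \cdot \frac{1}{4} - - \frac{2}{3}\right)\right) = 9 \left(- 29 \left(1 + \frac{2}{3}\right)\right) = 9 \left(\left(-29\right) \frac{5}{3}\right) = 9 \left(- \frac{145}{3}\right) = -435$)
$X E = 36 \left(-435\right) = -15660$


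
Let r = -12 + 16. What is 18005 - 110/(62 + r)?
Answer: 54010/3 ≈ 18003.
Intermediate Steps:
r = 4
18005 - 110/(62 + r) = 18005 - 110/(62 + 4) = 18005 - 110/66 = 18005 - 110*1/66 = 18005 - 5/3 = 54010/3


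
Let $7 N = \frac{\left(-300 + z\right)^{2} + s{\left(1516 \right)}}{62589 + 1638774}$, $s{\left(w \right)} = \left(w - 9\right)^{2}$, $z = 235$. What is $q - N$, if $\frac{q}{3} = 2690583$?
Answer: $\frac{96130823381935}{11909541} \approx 8.0718 \cdot 10^{6}$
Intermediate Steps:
$q = 8071749$ ($q = 3 \cdot 2690583 = 8071749$)
$s{\left(w \right)} = \left(-9 + w\right)^{2}$
$N = \frac{2275274}{11909541}$ ($N = \frac{\left(\left(-300 + 235\right)^{2} + \left(-9 + 1516\right)^{2}\right) \frac{1}{62589 + 1638774}}{7} = \frac{\left(\left(-65\right)^{2} + 1507^{2}\right) \frac{1}{1701363}}{7} = \frac{\left(4225 + 2271049\right) \frac{1}{1701363}}{7} = \frac{2275274 \cdot \frac{1}{1701363}}{7} = \frac{1}{7} \cdot \frac{2275274}{1701363} = \frac{2275274}{11909541} \approx 0.19105$)
$q - N = 8071749 - \frac{2275274}{11909541} = \frac{96130823381935}{11909541}$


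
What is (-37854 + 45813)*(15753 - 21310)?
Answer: -44228163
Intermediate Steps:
(-37854 + 45813)*(15753 - 21310) = 7959*(-5557) = -44228163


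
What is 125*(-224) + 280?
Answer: -27720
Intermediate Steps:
125*(-224) + 280 = -28000 + 280 = -27720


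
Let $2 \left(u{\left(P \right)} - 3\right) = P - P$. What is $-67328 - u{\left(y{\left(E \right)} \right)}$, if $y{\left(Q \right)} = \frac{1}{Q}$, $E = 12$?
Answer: $-67331$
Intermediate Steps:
$u{\left(P \right)} = 3$ ($u{\left(P \right)} = 3 + \frac{P - P}{2} = 3 + \frac{1}{2} \cdot 0 = 3 + 0 = 3$)
$-67328 - u{\left(y{\left(E \right)} \right)} = -67328 - 3 = -67331$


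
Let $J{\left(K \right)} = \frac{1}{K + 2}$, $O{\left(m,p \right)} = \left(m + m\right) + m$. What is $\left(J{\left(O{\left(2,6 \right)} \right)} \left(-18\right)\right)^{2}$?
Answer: $\frac{81}{16} \approx 5.0625$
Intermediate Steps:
$O{\left(m,p \right)} = 3 m$ ($O{\left(m,p \right)} = 2 m + m = 3 m$)
$J{\left(K \right)} = \frac{1}{2 + K}$
$\left(J{\left(O{\left(2,6 \right)} \right)} \left(-18\right)\right)^{2} = \left(\frac{1}{2 + 3 \cdot 2} \left(-18\right)\right)^{2} = \left(\frac{1}{2 + 6} \left(-18\right)\right)^{2} = \left(\frac{1}{8} \left(-18\right)\right)^{2} = \left(- \frac{9}{4}\right)^{2} = \frac{81}{16}$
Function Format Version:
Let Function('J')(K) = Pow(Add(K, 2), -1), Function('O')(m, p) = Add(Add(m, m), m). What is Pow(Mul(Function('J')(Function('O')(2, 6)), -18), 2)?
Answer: Rational(81, 16) ≈ 5.0625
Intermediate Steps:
Function('O')(m, p) = Mul(3, m) (Function('O')(m, p) = Add(Mul(2, m), m) = Mul(3, m))
Function('J')(K) = Pow(Add(2, K), -1)
Pow(Mul(Function('J')(Function('O')(2, 6)), -18), 2) = Pow(Mul(Pow(Add(2, Mul(3, 2)), -1), -18), 2) = Pow(Mul(Pow(Add(2, 6), -1), -18), 2) = Pow(Mul(Pow(8, -1), -18), 2) = Pow(Mul(Rational(1, 8), -18), 2) = Pow(Rational(-9, 4), 2) = Rational(81, 16)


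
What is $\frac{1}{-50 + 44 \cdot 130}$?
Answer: $\frac{1}{5670} \approx 0.00017637$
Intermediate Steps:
$\frac{1}{-50 + 44 \cdot 130} = \frac{1}{-50 + 5720} = \frac{1}{5670}$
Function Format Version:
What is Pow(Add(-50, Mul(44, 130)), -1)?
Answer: Rational(1, 5670) ≈ 0.00017637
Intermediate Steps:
Pow(Add(-50, Mul(44, 130)), -1) = Pow(Add(-50, 5720), -1) = Pow(5670, -1) = Rational(1, 5670)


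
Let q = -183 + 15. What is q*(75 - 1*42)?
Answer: -5544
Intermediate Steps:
q = -168
q*(75 - 1*42) = -168*(75 - 1*42) = -168*(75 - 42) = -168*33 = -5544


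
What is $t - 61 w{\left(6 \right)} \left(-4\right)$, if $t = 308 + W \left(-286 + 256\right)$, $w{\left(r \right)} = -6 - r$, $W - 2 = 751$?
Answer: $-25210$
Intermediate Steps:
$W = 753$ ($W = 2 + 751 = 753$)
$t = -22282$ ($t = 308 + 753 \left(-286 + 256\right) = 308 + 753 \left(-30\right) = 308 - 22590 = -22282$)
$t - 61 w{\left(6 \right)} \left(-4\right) = -22282 - 61 \left(-6 - 6\right) \left(-4\right) = -22282 - 61 \left(-12\right) \left(-4\right) = -22282 - \left(-732\right) \left(-4\right) = -22282 - 2928 = -25210$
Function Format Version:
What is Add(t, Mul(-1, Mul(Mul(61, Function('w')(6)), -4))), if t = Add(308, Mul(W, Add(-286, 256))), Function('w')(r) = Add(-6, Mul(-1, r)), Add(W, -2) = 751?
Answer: -25210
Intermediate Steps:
W = 753 (W = Add(2, 751) = 753)
t = -22282 (t = Add(308, Mul(753, Add(-286, 256))) = Add(308, Mul(753, -30)) = Add(308, -22590) = -22282)
Add(t, Mul(-1, Mul(Mul(61, Function('w')(6)), -4))) = Add(-22282, Mul(-1, Mul(Mul(61, Add(-6, Mul(-1, 6))), -4))) = Add(-22282, Mul(-1, Mul(Mul(61, Add(-6, -6)), -4))) = Add(-22282, Mul(-1, Mul(Mul(61, -12), -4))) = Add(-22282, Mul(-1, Mul(-732, -4))) = Add(-22282, Mul(-1, 2928)) = Add(-22282, -2928) = -25210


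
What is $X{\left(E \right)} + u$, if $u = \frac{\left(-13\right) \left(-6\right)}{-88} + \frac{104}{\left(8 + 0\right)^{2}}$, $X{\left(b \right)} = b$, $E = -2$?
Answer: $- \frac{111}{88} \approx -1.2614$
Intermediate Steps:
$u = \frac{65}{88}$ ($u = 78 \left(- \frac{1}{88}\right) + \frac{104}{8^{2}} = - \frac{39}{44} + \frac{104}{64} = - \frac{39}{44} + 104 \cdot \frac{1}{64} = - \frac{39}{44} + \frac{13}{8} = \frac{65}{88} \approx 0.73864$)
$X{\left(E \right)} + u = -2 + \frac{65}{88} = - \frac{111}{88}$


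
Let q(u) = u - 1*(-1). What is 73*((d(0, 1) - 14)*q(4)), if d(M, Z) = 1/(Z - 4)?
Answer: -15695/3 ≈ -5231.7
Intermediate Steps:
q(u) = 1 + u (q(u) = u + 1 = 1 + u)
d(M, Z) = 1/(-4 + Z)
73*((d(0, 1) - 14)*q(4)) = 73*((1/(-4 + 1) - 14)*(1 + 4)) = 73*((1/(-3) - 14)*5) = 73*((-1/3 - 14)*5) = 73*(-43/3*5) = 73*(-215/3) = -15695/3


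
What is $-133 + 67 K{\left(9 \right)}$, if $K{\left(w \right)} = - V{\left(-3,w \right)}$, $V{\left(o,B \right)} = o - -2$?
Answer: $-66$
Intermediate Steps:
$V{\left(o,B \right)} = 2 + o$ ($V{\left(o,B \right)} = o + 2 = 2 + o$)
$K{\left(w \right)} = 1$ ($K{\left(w \right)} = - (2 - 3) = \left(-1\right) \left(-1\right) = 1$)
$-133 + 67 K{\left(9 \right)} = -133 + 67 \cdot 1 = -133 + 67 = -66$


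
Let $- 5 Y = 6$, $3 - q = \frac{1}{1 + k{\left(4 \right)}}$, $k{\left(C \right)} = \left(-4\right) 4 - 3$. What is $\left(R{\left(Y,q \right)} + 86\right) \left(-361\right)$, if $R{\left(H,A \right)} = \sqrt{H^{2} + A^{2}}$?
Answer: $-31046 - \frac{361 \sqrt{87289}}{90} \approx -32231.0$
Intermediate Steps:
$k{\left(C \right)} = -19$ ($k{\left(C \right)} = -16 - 3 = -19$)
$q = \frac{55}{18}$ ($q = 3 - \frac{1}{1 - 19} = 3 - \frac{1}{-18} = 3 - - \frac{1}{18} = 3 + \frac{1}{18} = \frac{55}{18} \approx 3.0556$)
$Y = - \frac{6}{5}$ ($Y = \left(- \frac{1}{5}\right) 6 = - \frac{6}{5} \approx -1.2$)
$R{\left(H,A \right)} = \sqrt{A^{2} + H^{2}}$
$\left(R{\left(Y,q \right)} + 86\right) \left(-361\right) = \left(\sqrt{\left(\frac{55}{18}\right)^{2} + \left(- \frac{6}{5}\right)^{2}} + 86\right) \left(-361\right) = \left(\sqrt{\frac{3025}{324} + \frac{36}{25}} + 86\right) \left(-361\right) = \left(\sqrt{\frac{87289}{8100}} + 86\right) \left(-361\right) = \left(\frac{\sqrt{87289}}{90} + 86\right) \left(-361\right) = \left(86 + \frac{\sqrt{87289}}{90}\right) \left(-361\right) = -31046 - \frac{361 \sqrt{87289}}{90}$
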